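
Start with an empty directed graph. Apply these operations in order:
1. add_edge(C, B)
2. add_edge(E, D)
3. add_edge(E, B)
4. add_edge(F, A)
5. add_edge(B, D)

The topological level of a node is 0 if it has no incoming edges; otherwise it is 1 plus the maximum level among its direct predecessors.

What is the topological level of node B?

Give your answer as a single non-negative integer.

Answer: 1

Derivation:
Op 1: add_edge(C, B). Edges now: 1
Op 2: add_edge(E, D). Edges now: 2
Op 3: add_edge(E, B). Edges now: 3
Op 4: add_edge(F, A). Edges now: 4
Op 5: add_edge(B, D). Edges now: 5
Compute levels (Kahn BFS):
  sources (in-degree 0): C, E, F
  process C: level=0
    C->B: in-degree(B)=1, level(B)>=1
  process E: level=0
    E->B: in-degree(B)=0, level(B)=1, enqueue
    E->D: in-degree(D)=1, level(D)>=1
  process F: level=0
    F->A: in-degree(A)=0, level(A)=1, enqueue
  process B: level=1
    B->D: in-degree(D)=0, level(D)=2, enqueue
  process A: level=1
  process D: level=2
All levels: A:1, B:1, C:0, D:2, E:0, F:0
level(B) = 1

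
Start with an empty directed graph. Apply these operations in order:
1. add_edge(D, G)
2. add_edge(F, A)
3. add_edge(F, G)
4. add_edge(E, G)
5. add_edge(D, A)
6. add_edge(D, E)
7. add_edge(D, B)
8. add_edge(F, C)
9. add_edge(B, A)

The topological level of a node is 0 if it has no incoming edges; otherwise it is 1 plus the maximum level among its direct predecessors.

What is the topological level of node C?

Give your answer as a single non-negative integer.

Answer: 1

Derivation:
Op 1: add_edge(D, G). Edges now: 1
Op 2: add_edge(F, A). Edges now: 2
Op 3: add_edge(F, G). Edges now: 3
Op 4: add_edge(E, G). Edges now: 4
Op 5: add_edge(D, A). Edges now: 5
Op 6: add_edge(D, E). Edges now: 6
Op 7: add_edge(D, B). Edges now: 7
Op 8: add_edge(F, C). Edges now: 8
Op 9: add_edge(B, A). Edges now: 9
Compute levels (Kahn BFS):
  sources (in-degree 0): D, F
  process D: level=0
    D->A: in-degree(A)=2, level(A)>=1
    D->B: in-degree(B)=0, level(B)=1, enqueue
    D->E: in-degree(E)=0, level(E)=1, enqueue
    D->G: in-degree(G)=2, level(G)>=1
  process F: level=0
    F->A: in-degree(A)=1, level(A)>=1
    F->C: in-degree(C)=0, level(C)=1, enqueue
    F->G: in-degree(G)=1, level(G)>=1
  process B: level=1
    B->A: in-degree(A)=0, level(A)=2, enqueue
  process E: level=1
    E->G: in-degree(G)=0, level(G)=2, enqueue
  process C: level=1
  process A: level=2
  process G: level=2
All levels: A:2, B:1, C:1, D:0, E:1, F:0, G:2
level(C) = 1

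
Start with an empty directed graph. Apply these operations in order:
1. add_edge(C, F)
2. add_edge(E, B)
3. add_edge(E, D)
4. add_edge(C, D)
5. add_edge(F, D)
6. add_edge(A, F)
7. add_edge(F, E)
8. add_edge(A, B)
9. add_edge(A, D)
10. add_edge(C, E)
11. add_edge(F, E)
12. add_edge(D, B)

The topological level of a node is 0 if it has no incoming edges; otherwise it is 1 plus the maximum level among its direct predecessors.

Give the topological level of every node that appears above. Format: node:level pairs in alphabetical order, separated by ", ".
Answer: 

Op 1: add_edge(C, F). Edges now: 1
Op 2: add_edge(E, B). Edges now: 2
Op 3: add_edge(E, D). Edges now: 3
Op 4: add_edge(C, D). Edges now: 4
Op 5: add_edge(F, D). Edges now: 5
Op 6: add_edge(A, F). Edges now: 6
Op 7: add_edge(F, E). Edges now: 7
Op 8: add_edge(A, B). Edges now: 8
Op 9: add_edge(A, D). Edges now: 9
Op 10: add_edge(C, E). Edges now: 10
Op 11: add_edge(F, E) (duplicate, no change). Edges now: 10
Op 12: add_edge(D, B). Edges now: 11
Compute levels (Kahn BFS):
  sources (in-degree 0): A, C
  process A: level=0
    A->B: in-degree(B)=2, level(B)>=1
    A->D: in-degree(D)=3, level(D)>=1
    A->F: in-degree(F)=1, level(F)>=1
  process C: level=0
    C->D: in-degree(D)=2, level(D)>=1
    C->E: in-degree(E)=1, level(E)>=1
    C->F: in-degree(F)=0, level(F)=1, enqueue
  process F: level=1
    F->D: in-degree(D)=1, level(D)>=2
    F->E: in-degree(E)=0, level(E)=2, enqueue
  process E: level=2
    E->B: in-degree(B)=1, level(B)>=3
    E->D: in-degree(D)=0, level(D)=3, enqueue
  process D: level=3
    D->B: in-degree(B)=0, level(B)=4, enqueue
  process B: level=4
All levels: A:0, B:4, C:0, D:3, E:2, F:1

Answer: A:0, B:4, C:0, D:3, E:2, F:1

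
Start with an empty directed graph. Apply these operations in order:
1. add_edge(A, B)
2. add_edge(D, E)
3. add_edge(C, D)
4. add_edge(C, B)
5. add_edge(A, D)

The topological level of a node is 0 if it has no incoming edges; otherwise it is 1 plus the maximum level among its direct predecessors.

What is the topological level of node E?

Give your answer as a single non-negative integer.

Answer: 2

Derivation:
Op 1: add_edge(A, B). Edges now: 1
Op 2: add_edge(D, E). Edges now: 2
Op 3: add_edge(C, D). Edges now: 3
Op 4: add_edge(C, B). Edges now: 4
Op 5: add_edge(A, D). Edges now: 5
Compute levels (Kahn BFS):
  sources (in-degree 0): A, C
  process A: level=0
    A->B: in-degree(B)=1, level(B)>=1
    A->D: in-degree(D)=1, level(D)>=1
  process C: level=0
    C->B: in-degree(B)=0, level(B)=1, enqueue
    C->D: in-degree(D)=0, level(D)=1, enqueue
  process B: level=1
  process D: level=1
    D->E: in-degree(E)=0, level(E)=2, enqueue
  process E: level=2
All levels: A:0, B:1, C:0, D:1, E:2
level(E) = 2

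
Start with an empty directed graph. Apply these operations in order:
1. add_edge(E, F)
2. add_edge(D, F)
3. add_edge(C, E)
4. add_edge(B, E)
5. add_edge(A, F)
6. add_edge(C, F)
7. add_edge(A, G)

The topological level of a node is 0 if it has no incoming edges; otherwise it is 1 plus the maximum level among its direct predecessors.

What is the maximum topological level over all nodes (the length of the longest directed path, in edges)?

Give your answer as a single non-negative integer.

Answer: 2

Derivation:
Op 1: add_edge(E, F). Edges now: 1
Op 2: add_edge(D, F). Edges now: 2
Op 3: add_edge(C, E). Edges now: 3
Op 4: add_edge(B, E). Edges now: 4
Op 5: add_edge(A, F). Edges now: 5
Op 6: add_edge(C, F). Edges now: 6
Op 7: add_edge(A, G). Edges now: 7
Compute levels (Kahn BFS):
  sources (in-degree 0): A, B, C, D
  process A: level=0
    A->F: in-degree(F)=3, level(F)>=1
    A->G: in-degree(G)=0, level(G)=1, enqueue
  process B: level=0
    B->E: in-degree(E)=1, level(E)>=1
  process C: level=0
    C->E: in-degree(E)=0, level(E)=1, enqueue
    C->F: in-degree(F)=2, level(F)>=1
  process D: level=0
    D->F: in-degree(F)=1, level(F)>=1
  process G: level=1
  process E: level=1
    E->F: in-degree(F)=0, level(F)=2, enqueue
  process F: level=2
All levels: A:0, B:0, C:0, D:0, E:1, F:2, G:1
max level = 2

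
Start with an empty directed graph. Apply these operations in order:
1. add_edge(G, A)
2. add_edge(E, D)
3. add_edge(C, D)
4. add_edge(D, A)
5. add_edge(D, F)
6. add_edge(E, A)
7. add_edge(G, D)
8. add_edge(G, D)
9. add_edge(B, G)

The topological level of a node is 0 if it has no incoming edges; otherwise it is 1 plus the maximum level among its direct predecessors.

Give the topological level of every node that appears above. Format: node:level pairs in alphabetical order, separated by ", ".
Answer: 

Answer: A:3, B:0, C:0, D:2, E:0, F:3, G:1

Derivation:
Op 1: add_edge(G, A). Edges now: 1
Op 2: add_edge(E, D). Edges now: 2
Op 3: add_edge(C, D). Edges now: 3
Op 4: add_edge(D, A). Edges now: 4
Op 5: add_edge(D, F). Edges now: 5
Op 6: add_edge(E, A). Edges now: 6
Op 7: add_edge(G, D). Edges now: 7
Op 8: add_edge(G, D) (duplicate, no change). Edges now: 7
Op 9: add_edge(B, G). Edges now: 8
Compute levels (Kahn BFS):
  sources (in-degree 0): B, C, E
  process B: level=0
    B->G: in-degree(G)=0, level(G)=1, enqueue
  process C: level=0
    C->D: in-degree(D)=2, level(D)>=1
  process E: level=0
    E->A: in-degree(A)=2, level(A)>=1
    E->D: in-degree(D)=1, level(D)>=1
  process G: level=1
    G->A: in-degree(A)=1, level(A)>=2
    G->D: in-degree(D)=0, level(D)=2, enqueue
  process D: level=2
    D->A: in-degree(A)=0, level(A)=3, enqueue
    D->F: in-degree(F)=0, level(F)=3, enqueue
  process A: level=3
  process F: level=3
All levels: A:3, B:0, C:0, D:2, E:0, F:3, G:1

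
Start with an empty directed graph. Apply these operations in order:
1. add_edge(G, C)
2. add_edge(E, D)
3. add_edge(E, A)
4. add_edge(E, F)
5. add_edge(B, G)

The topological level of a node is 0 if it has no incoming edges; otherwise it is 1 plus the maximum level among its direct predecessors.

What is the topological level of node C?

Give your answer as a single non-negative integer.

Answer: 2

Derivation:
Op 1: add_edge(G, C). Edges now: 1
Op 2: add_edge(E, D). Edges now: 2
Op 3: add_edge(E, A). Edges now: 3
Op 4: add_edge(E, F). Edges now: 4
Op 5: add_edge(B, G). Edges now: 5
Compute levels (Kahn BFS):
  sources (in-degree 0): B, E
  process B: level=0
    B->G: in-degree(G)=0, level(G)=1, enqueue
  process E: level=0
    E->A: in-degree(A)=0, level(A)=1, enqueue
    E->D: in-degree(D)=0, level(D)=1, enqueue
    E->F: in-degree(F)=0, level(F)=1, enqueue
  process G: level=1
    G->C: in-degree(C)=0, level(C)=2, enqueue
  process A: level=1
  process D: level=1
  process F: level=1
  process C: level=2
All levels: A:1, B:0, C:2, D:1, E:0, F:1, G:1
level(C) = 2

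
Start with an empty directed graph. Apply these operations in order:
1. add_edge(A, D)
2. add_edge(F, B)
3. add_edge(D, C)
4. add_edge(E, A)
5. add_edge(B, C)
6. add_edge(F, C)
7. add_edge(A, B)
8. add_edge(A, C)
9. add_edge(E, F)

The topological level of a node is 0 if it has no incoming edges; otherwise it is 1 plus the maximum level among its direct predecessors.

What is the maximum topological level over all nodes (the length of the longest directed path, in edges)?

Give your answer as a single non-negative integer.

Op 1: add_edge(A, D). Edges now: 1
Op 2: add_edge(F, B). Edges now: 2
Op 3: add_edge(D, C). Edges now: 3
Op 4: add_edge(E, A). Edges now: 4
Op 5: add_edge(B, C). Edges now: 5
Op 6: add_edge(F, C). Edges now: 6
Op 7: add_edge(A, B). Edges now: 7
Op 8: add_edge(A, C). Edges now: 8
Op 9: add_edge(E, F). Edges now: 9
Compute levels (Kahn BFS):
  sources (in-degree 0): E
  process E: level=0
    E->A: in-degree(A)=0, level(A)=1, enqueue
    E->F: in-degree(F)=0, level(F)=1, enqueue
  process A: level=1
    A->B: in-degree(B)=1, level(B)>=2
    A->C: in-degree(C)=3, level(C)>=2
    A->D: in-degree(D)=0, level(D)=2, enqueue
  process F: level=1
    F->B: in-degree(B)=0, level(B)=2, enqueue
    F->C: in-degree(C)=2, level(C)>=2
  process D: level=2
    D->C: in-degree(C)=1, level(C)>=3
  process B: level=2
    B->C: in-degree(C)=0, level(C)=3, enqueue
  process C: level=3
All levels: A:1, B:2, C:3, D:2, E:0, F:1
max level = 3

Answer: 3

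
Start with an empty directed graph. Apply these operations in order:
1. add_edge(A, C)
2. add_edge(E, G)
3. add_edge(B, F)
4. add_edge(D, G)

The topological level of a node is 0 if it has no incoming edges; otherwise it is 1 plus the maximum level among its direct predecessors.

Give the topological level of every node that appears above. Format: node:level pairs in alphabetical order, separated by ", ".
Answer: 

Answer: A:0, B:0, C:1, D:0, E:0, F:1, G:1

Derivation:
Op 1: add_edge(A, C). Edges now: 1
Op 2: add_edge(E, G). Edges now: 2
Op 3: add_edge(B, F). Edges now: 3
Op 4: add_edge(D, G). Edges now: 4
Compute levels (Kahn BFS):
  sources (in-degree 0): A, B, D, E
  process A: level=0
    A->C: in-degree(C)=0, level(C)=1, enqueue
  process B: level=0
    B->F: in-degree(F)=0, level(F)=1, enqueue
  process D: level=0
    D->G: in-degree(G)=1, level(G)>=1
  process E: level=0
    E->G: in-degree(G)=0, level(G)=1, enqueue
  process C: level=1
  process F: level=1
  process G: level=1
All levels: A:0, B:0, C:1, D:0, E:0, F:1, G:1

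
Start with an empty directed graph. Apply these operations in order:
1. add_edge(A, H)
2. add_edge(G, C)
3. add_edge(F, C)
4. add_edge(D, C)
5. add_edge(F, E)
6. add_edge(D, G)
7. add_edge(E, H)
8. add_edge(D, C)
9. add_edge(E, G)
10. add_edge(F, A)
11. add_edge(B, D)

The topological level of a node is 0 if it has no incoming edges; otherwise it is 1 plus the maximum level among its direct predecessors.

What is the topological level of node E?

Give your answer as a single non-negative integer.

Answer: 1

Derivation:
Op 1: add_edge(A, H). Edges now: 1
Op 2: add_edge(G, C). Edges now: 2
Op 3: add_edge(F, C). Edges now: 3
Op 4: add_edge(D, C). Edges now: 4
Op 5: add_edge(F, E). Edges now: 5
Op 6: add_edge(D, G). Edges now: 6
Op 7: add_edge(E, H). Edges now: 7
Op 8: add_edge(D, C) (duplicate, no change). Edges now: 7
Op 9: add_edge(E, G). Edges now: 8
Op 10: add_edge(F, A). Edges now: 9
Op 11: add_edge(B, D). Edges now: 10
Compute levels (Kahn BFS):
  sources (in-degree 0): B, F
  process B: level=0
    B->D: in-degree(D)=0, level(D)=1, enqueue
  process F: level=0
    F->A: in-degree(A)=0, level(A)=1, enqueue
    F->C: in-degree(C)=2, level(C)>=1
    F->E: in-degree(E)=0, level(E)=1, enqueue
  process D: level=1
    D->C: in-degree(C)=1, level(C)>=2
    D->G: in-degree(G)=1, level(G)>=2
  process A: level=1
    A->H: in-degree(H)=1, level(H)>=2
  process E: level=1
    E->G: in-degree(G)=0, level(G)=2, enqueue
    E->H: in-degree(H)=0, level(H)=2, enqueue
  process G: level=2
    G->C: in-degree(C)=0, level(C)=3, enqueue
  process H: level=2
  process C: level=3
All levels: A:1, B:0, C:3, D:1, E:1, F:0, G:2, H:2
level(E) = 1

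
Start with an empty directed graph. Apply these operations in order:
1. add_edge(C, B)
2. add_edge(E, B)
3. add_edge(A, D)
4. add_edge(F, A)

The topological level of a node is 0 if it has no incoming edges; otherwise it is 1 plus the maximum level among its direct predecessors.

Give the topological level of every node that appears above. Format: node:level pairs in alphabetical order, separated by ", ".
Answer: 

Op 1: add_edge(C, B). Edges now: 1
Op 2: add_edge(E, B). Edges now: 2
Op 3: add_edge(A, D). Edges now: 3
Op 4: add_edge(F, A). Edges now: 4
Compute levels (Kahn BFS):
  sources (in-degree 0): C, E, F
  process C: level=0
    C->B: in-degree(B)=1, level(B)>=1
  process E: level=0
    E->B: in-degree(B)=0, level(B)=1, enqueue
  process F: level=0
    F->A: in-degree(A)=0, level(A)=1, enqueue
  process B: level=1
  process A: level=1
    A->D: in-degree(D)=0, level(D)=2, enqueue
  process D: level=2
All levels: A:1, B:1, C:0, D:2, E:0, F:0

Answer: A:1, B:1, C:0, D:2, E:0, F:0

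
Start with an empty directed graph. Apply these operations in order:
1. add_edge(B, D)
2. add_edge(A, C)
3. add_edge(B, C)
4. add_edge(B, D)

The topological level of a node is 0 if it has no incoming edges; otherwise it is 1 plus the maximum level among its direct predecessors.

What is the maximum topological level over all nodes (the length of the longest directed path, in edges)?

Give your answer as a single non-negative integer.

Op 1: add_edge(B, D). Edges now: 1
Op 2: add_edge(A, C). Edges now: 2
Op 3: add_edge(B, C). Edges now: 3
Op 4: add_edge(B, D) (duplicate, no change). Edges now: 3
Compute levels (Kahn BFS):
  sources (in-degree 0): A, B
  process A: level=0
    A->C: in-degree(C)=1, level(C)>=1
  process B: level=0
    B->C: in-degree(C)=0, level(C)=1, enqueue
    B->D: in-degree(D)=0, level(D)=1, enqueue
  process C: level=1
  process D: level=1
All levels: A:0, B:0, C:1, D:1
max level = 1

Answer: 1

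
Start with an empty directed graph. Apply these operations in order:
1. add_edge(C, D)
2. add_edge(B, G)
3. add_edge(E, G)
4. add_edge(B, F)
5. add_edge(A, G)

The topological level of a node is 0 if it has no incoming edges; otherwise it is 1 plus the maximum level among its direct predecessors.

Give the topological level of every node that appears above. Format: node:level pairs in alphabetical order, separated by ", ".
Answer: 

Answer: A:0, B:0, C:0, D:1, E:0, F:1, G:1

Derivation:
Op 1: add_edge(C, D). Edges now: 1
Op 2: add_edge(B, G). Edges now: 2
Op 3: add_edge(E, G). Edges now: 3
Op 4: add_edge(B, F). Edges now: 4
Op 5: add_edge(A, G). Edges now: 5
Compute levels (Kahn BFS):
  sources (in-degree 0): A, B, C, E
  process A: level=0
    A->G: in-degree(G)=2, level(G)>=1
  process B: level=0
    B->F: in-degree(F)=0, level(F)=1, enqueue
    B->G: in-degree(G)=1, level(G)>=1
  process C: level=0
    C->D: in-degree(D)=0, level(D)=1, enqueue
  process E: level=0
    E->G: in-degree(G)=0, level(G)=1, enqueue
  process F: level=1
  process D: level=1
  process G: level=1
All levels: A:0, B:0, C:0, D:1, E:0, F:1, G:1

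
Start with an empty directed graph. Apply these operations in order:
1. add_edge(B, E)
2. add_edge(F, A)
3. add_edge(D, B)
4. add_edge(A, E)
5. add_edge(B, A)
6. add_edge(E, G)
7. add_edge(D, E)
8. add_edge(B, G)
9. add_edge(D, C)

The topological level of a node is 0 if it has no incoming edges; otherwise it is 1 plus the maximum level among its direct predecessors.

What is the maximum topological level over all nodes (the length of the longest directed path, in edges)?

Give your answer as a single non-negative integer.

Op 1: add_edge(B, E). Edges now: 1
Op 2: add_edge(F, A). Edges now: 2
Op 3: add_edge(D, B). Edges now: 3
Op 4: add_edge(A, E). Edges now: 4
Op 5: add_edge(B, A). Edges now: 5
Op 6: add_edge(E, G). Edges now: 6
Op 7: add_edge(D, E). Edges now: 7
Op 8: add_edge(B, G). Edges now: 8
Op 9: add_edge(D, C). Edges now: 9
Compute levels (Kahn BFS):
  sources (in-degree 0): D, F
  process D: level=0
    D->B: in-degree(B)=0, level(B)=1, enqueue
    D->C: in-degree(C)=0, level(C)=1, enqueue
    D->E: in-degree(E)=2, level(E)>=1
  process F: level=0
    F->A: in-degree(A)=1, level(A)>=1
  process B: level=1
    B->A: in-degree(A)=0, level(A)=2, enqueue
    B->E: in-degree(E)=1, level(E)>=2
    B->G: in-degree(G)=1, level(G)>=2
  process C: level=1
  process A: level=2
    A->E: in-degree(E)=0, level(E)=3, enqueue
  process E: level=3
    E->G: in-degree(G)=0, level(G)=4, enqueue
  process G: level=4
All levels: A:2, B:1, C:1, D:0, E:3, F:0, G:4
max level = 4

Answer: 4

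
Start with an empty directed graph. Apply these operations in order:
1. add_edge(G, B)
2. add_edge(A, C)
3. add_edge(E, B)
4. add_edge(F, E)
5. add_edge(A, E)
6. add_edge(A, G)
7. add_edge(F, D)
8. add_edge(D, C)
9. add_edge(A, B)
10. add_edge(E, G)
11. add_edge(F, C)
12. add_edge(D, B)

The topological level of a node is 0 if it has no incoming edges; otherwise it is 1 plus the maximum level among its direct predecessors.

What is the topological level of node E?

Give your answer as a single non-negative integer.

Op 1: add_edge(G, B). Edges now: 1
Op 2: add_edge(A, C). Edges now: 2
Op 3: add_edge(E, B). Edges now: 3
Op 4: add_edge(F, E). Edges now: 4
Op 5: add_edge(A, E). Edges now: 5
Op 6: add_edge(A, G). Edges now: 6
Op 7: add_edge(F, D). Edges now: 7
Op 8: add_edge(D, C). Edges now: 8
Op 9: add_edge(A, B). Edges now: 9
Op 10: add_edge(E, G). Edges now: 10
Op 11: add_edge(F, C). Edges now: 11
Op 12: add_edge(D, B). Edges now: 12
Compute levels (Kahn BFS):
  sources (in-degree 0): A, F
  process A: level=0
    A->B: in-degree(B)=3, level(B)>=1
    A->C: in-degree(C)=2, level(C)>=1
    A->E: in-degree(E)=1, level(E)>=1
    A->G: in-degree(G)=1, level(G)>=1
  process F: level=0
    F->C: in-degree(C)=1, level(C)>=1
    F->D: in-degree(D)=0, level(D)=1, enqueue
    F->E: in-degree(E)=0, level(E)=1, enqueue
  process D: level=1
    D->B: in-degree(B)=2, level(B)>=2
    D->C: in-degree(C)=0, level(C)=2, enqueue
  process E: level=1
    E->B: in-degree(B)=1, level(B)>=2
    E->G: in-degree(G)=0, level(G)=2, enqueue
  process C: level=2
  process G: level=2
    G->B: in-degree(B)=0, level(B)=3, enqueue
  process B: level=3
All levels: A:0, B:3, C:2, D:1, E:1, F:0, G:2
level(E) = 1

Answer: 1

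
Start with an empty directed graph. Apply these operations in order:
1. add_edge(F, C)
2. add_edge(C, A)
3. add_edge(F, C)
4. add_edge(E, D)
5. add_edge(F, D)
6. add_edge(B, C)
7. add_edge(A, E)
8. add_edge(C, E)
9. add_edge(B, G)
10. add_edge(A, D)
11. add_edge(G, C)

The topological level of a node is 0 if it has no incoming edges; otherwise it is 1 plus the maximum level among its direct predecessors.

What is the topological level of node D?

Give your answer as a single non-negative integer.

Answer: 5

Derivation:
Op 1: add_edge(F, C). Edges now: 1
Op 2: add_edge(C, A). Edges now: 2
Op 3: add_edge(F, C) (duplicate, no change). Edges now: 2
Op 4: add_edge(E, D). Edges now: 3
Op 5: add_edge(F, D). Edges now: 4
Op 6: add_edge(B, C). Edges now: 5
Op 7: add_edge(A, E). Edges now: 6
Op 8: add_edge(C, E). Edges now: 7
Op 9: add_edge(B, G). Edges now: 8
Op 10: add_edge(A, D). Edges now: 9
Op 11: add_edge(G, C). Edges now: 10
Compute levels (Kahn BFS):
  sources (in-degree 0): B, F
  process B: level=0
    B->C: in-degree(C)=2, level(C)>=1
    B->G: in-degree(G)=0, level(G)=1, enqueue
  process F: level=0
    F->C: in-degree(C)=1, level(C)>=1
    F->D: in-degree(D)=2, level(D)>=1
  process G: level=1
    G->C: in-degree(C)=0, level(C)=2, enqueue
  process C: level=2
    C->A: in-degree(A)=0, level(A)=3, enqueue
    C->E: in-degree(E)=1, level(E)>=3
  process A: level=3
    A->D: in-degree(D)=1, level(D)>=4
    A->E: in-degree(E)=0, level(E)=4, enqueue
  process E: level=4
    E->D: in-degree(D)=0, level(D)=5, enqueue
  process D: level=5
All levels: A:3, B:0, C:2, D:5, E:4, F:0, G:1
level(D) = 5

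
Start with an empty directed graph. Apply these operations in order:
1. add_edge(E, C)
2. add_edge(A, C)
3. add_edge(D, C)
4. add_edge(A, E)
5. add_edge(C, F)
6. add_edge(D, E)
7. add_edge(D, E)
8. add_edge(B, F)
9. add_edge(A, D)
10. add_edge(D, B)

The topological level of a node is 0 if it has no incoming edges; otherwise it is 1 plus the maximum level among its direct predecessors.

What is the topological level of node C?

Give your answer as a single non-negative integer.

Answer: 3

Derivation:
Op 1: add_edge(E, C). Edges now: 1
Op 2: add_edge(A, C). Edges now: 2
Op 3: add_edge(D, C). Edges now: 3
Op 4: add_edge(A, E). Edges now: 4
Op 5: add_edge(C, F). Edges now: 5
Op 6: add_edge(D, E). Edges now: 6
Op 7: add_edge(D, E) (duplicate, no change). Edges now: 6
Op 8: add_edge(B, F). Edges now: 7
Op 9: add_edge(A, D). Edges now: 8
Op 10: add_edge(D, B). Edges now: 9
Compute levels (Kahn BFS):
  sources (in-degree 0): A
  process A: level=0
    A->C: in-degree(C)=2, level(C)>=1
    A->D: in-degree(D)=0, level(D)=1, enqueue
    A->E: in-degree(E)=1, level(E)>=1
  process D: level=1
    D->B: in-degree(B)=0, level(B)=2, enqueue
    D->C: in-degree(C)=1, level(C)>=2
    D->E: in-degree(E)=0, level(E)=2, enqueue
  process B: level=2
    B->F: in-degree(F)=1, level(F)>=3
  process E: level=2
    E->C: in-degree(C)=0, level(C)=3, enqueue
  process C: level=3
    C->F: in-degree(F)=0, level(F)=4, enqueue
  process F: level=4
All levels: A:0, B:2, C:3, D:1, E:2, F:4
level(C) = 3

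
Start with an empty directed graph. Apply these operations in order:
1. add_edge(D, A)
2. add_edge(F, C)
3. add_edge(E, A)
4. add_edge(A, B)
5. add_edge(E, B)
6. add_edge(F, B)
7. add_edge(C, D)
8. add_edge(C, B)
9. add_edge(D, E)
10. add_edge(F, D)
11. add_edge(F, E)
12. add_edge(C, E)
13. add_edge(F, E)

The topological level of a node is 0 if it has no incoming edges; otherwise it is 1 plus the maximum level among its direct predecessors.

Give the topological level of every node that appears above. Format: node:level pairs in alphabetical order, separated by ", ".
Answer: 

Answer: A:4, B:5, C:1, D:2, E:3, F:0

Derivation:
Op 1: add_edge(D, A). Edges now: 1
Op 2: add_edge(F, C). Edges now: 2
Op 3: add_edge(E, A). Edges now: 3
Op 4: add_edge(A, B). Edges now: 4
Op 5: add_edge(E, B). Edges now: 5
Op 6: add_edge(F, B). Edges now: 6
Op 7: add_edge(C, D). Edges now: 7
Op 8: add_edge(C, B). Edges now: 8
Op 9: add_edge(D, E). Edges now: 9
Op 10: add_edge(F, D). Edges now: 10
Op 11: add_edge(F, E). Edges now: 11
Op 12: add_edge(C, E). Edges now: 12
Op 13: add_edge(F, E) (duplicate, no change). Edges now: 12
Compute levels (Kahn BFS):
  sources (in-degree 0): F
  process F: level=0
    F->B: in-degree(B)=3, level(B)>=1
    F->C: in-degree(C)=0, level(C)=1, enqueue
    F->D: in-degree(D)=1, level(D)>=1
    F->E: in-degree(E)=2, level(E)>=1
  process C: level=1
    C->B: in-degree(B)=2, level(B)>=2
    C->D: in-degree(D)=0, level(D)=2, enqueue
    C->E: in-degree(E)=1, level(E)>=2
  process D: level=2
    D->A: in-degree(A)=1, level(A)>=3
    D->E: in-degree(E)=0, level(E)=3, enqueue
  process E: level=3
    E->A: in-degree(A)=0, level(A)=4, enqueue
    E->B: in-degree(B)=1, level(B)>=4
  process A: level=4
    A->B: in-degree(B)=0, level(B)=5, enqueue
  process B: level=5
All levels: A:4, B:5, C:1, D:2, E:3, F:0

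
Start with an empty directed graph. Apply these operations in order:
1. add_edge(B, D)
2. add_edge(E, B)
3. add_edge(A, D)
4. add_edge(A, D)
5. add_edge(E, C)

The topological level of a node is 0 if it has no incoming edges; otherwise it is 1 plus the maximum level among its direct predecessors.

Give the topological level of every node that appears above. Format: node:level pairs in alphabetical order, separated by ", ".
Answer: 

Op 1: add_edge(B, D). Edges now: 1
Op 2: add_edge(E, B). Edges now: 2
Op 3: add_edge(A, D). Edges now: 3
Op 4: add_edge(A, D) (duplicate, no change). Edges now: 3
Op 5: add_edge(E, C). Edges now: 4
Compute levels (Kahn BFS):
  sources (in-degree 0): A, E
  process A: level=0
    A->D: in-degree(D)=1, level(D)>=1
  process E: level=0
    E->B: in-degree(B)=0, level(B)=1, enqueue
    E->C: in-degree(C)=0, level(C)=1, enqueue
  process B: level=1
    B->D: in-degree(D)=0, level(D)=2, enqueue
  process C: level=1
  process D: level=2
All levels: A:0, B:1, C:1, D:2, E:0

Answer: A:0, B:1, C:1, D:2, E:0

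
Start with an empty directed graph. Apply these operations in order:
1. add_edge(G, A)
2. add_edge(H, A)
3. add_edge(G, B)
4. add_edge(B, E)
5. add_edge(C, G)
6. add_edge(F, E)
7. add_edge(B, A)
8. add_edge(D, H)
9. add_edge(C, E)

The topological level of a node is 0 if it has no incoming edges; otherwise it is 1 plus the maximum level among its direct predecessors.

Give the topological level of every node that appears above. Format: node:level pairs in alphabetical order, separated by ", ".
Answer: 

Answer: A:3, B:2, C:0, D:0, E:3, F:0, G:1, H:1

Derivation:
Op 1: add_edge(G, A). Edges now: 1
Op 2: add_edge(H, A). Edges now: 2
Op 3: add_edge(G, B). Edges now: 3
Op 4: add_edge(B, E). Edges now: 4
Op 5: add_edge(C, G). Edges now: 5
Op 6: add_edge(F, E). Edges now: 6
Op 7: add_edge(B, A). Edges now: 7
Op 8: add_edge(D, H). Edges now: 8
Op 9: add_edge(C, E). Edges now: 9
Compute levels (Kahn BFS):
  sources (in-degree 0): C, D, F
  process C: level=0
    C->E: in-degree(E)=2, level(E)>=1
    C->G: in-degree(G)=0, level(G)=1, enqueue
  process D: level=0
    D->H: in-degree(H)=0, level(H)=1, enqueue
  process F: level=0
    F->E: in-degree(E)=1, level(E)>=1
  process G: level=1
    G->A: in-degree(A)=2, level(A)>=2
    G->B: in-degree(B)=0, level(B)=2, enqueue
  process H: level=1
    H->A: in-degree(A)=1, level(A)>=2
  process B: level=2
    B->A: in-degree(A)=0, level(A)=3, enqueue
    B->E: in-degree(E)=0, level(E)=3, enqueue
  process A: level=3
  process E: level=3
All levels: A:3, B:2, C:0, D:0, E:3, F:0, G:1, H:1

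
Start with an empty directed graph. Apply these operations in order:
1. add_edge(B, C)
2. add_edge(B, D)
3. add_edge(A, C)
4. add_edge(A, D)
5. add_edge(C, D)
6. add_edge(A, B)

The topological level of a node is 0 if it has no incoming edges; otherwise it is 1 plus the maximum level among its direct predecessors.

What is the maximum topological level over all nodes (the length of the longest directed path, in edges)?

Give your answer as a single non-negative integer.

Op 1: add_edge(B, C). Edges now: 1
Op 2: add_edge(B, D). Edges now: 2
Op 3: add_edge(A, C). Edges now: 3
Op 4: add_edge(A, D). Edges now: 4
Op 5: add_edge(C, D). Edges now: 5
Op 6: add_edge(A, B). Edges now: 6
Compute levels (Kahn BFS):
  sources (in-degree 0): A
  process A: level=0
    A->B: in-degree(B)=0, level(B)=1, enqueue
    A->C: in-degree(C)=1, level(C)>=1
    A->D: in-degree(D)=2, level(D)>=1
  process B: level=1
    B->C: in-degree(C)=0, level(C)=2, enqueue
    B->D: in-degree(D)=1, level(D)>=2
  process C: level=2
    C->D: in-degree(D)=0, level(D)=3, enqueue
  process D: level=3
All levels: A:0, B:1, C:2, D:3
max level = 3

Answer: 3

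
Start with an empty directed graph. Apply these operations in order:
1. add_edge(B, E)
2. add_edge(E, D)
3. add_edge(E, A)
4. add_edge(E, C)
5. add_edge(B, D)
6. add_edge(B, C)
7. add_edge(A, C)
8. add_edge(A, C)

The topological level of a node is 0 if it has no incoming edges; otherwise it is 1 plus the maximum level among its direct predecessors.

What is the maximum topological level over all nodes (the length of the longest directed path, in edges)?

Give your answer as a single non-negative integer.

Answer: 3

Derivation:
Op 1: add_edge(B, E). Edges now: 1
Op 2: add_edge(E, D). Edges now: 2
Op 3: add_edge(E, A). Edges now: 3
Op 4: add_edge(E, C). Edges now: 4
Op 5: add_edge(B, D). Edges now: 5
Op 6: add_edge(B, C). Edges now: 6
Op 7: add_edge(A, C). Edges now: 7
Op 8: add_edge(A, C) (duplicate, no change). Edges now: 7
Compute levels (Kahn BFS):
  sources (in-degree 0): B
  process B: level=0
    B->C: in-degree(C)=2, level(C)>=1
    B->D: in-degree(D)=1, level(D)>=1
    B->E: in-degree(E)=0, level(E)=1, enqueue
  process E: level=1
    E->A: in-degree(A)=0, level(A)=2, enqueue
    E->C: in-degree(C)=1, level(C)>=2
    E->D: in-degree(D)=0, level(D)=2, enqueue
  process A: level=2
    A->C: in-degree(C)=0, level(C)=3, enqueue
  process D: level=2
  process C: level=3
All levels: A:2, B:0, C:3, D:2, E:1
max level = 3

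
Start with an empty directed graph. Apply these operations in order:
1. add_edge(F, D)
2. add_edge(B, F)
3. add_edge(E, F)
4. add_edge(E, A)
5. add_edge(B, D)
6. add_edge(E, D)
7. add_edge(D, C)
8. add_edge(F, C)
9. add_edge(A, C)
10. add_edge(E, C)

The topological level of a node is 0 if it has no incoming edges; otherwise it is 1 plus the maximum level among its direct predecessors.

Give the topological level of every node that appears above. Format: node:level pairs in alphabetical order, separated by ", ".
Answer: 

Op 1: add_edge(F, D). Edges now: 1
Op 2: add_edge(B, F). Edges now: 2
Op 3: add_edge(E, F). Edges now: 3
Op 4: add_edge(E, A). Edges now: 4
Op 5: add_edge(B, D). Edges now: 5
Op 6: add_edge(E, D). Edges now: 6
Op 7: add_edge(D, C). Edges now: 7
Op 8: add_edge(F, C). Edges now: 8
Op 9: add_edge(A, C). Edges now: 9
Op 10: add_edge(E, C). Edges now: 10
Compute levels (Kahn BFS):
  sources (in-degree 0): B, E
  process B: level=0
    B->D: in-degree(D)=2, level(D)>=1
    B->F: in-degree(F)=1, level(F)>=1
  process E: level=0
    E->A: in-degree(A)=0, level(A)=1, enqueue
    E->C: in-degree(C)=3, level(C)>=1
    E->D: in-degree(D)=1, level(D)>=1
    E->F: in-degree(F)=0, level(F)=1, enqueue
  process A: level=1
    A->C: in-degree(C)=2, level(C)>=2
  process F: level=1
    F->C: in-degree(C)=1, level(C)>=2
    F->D: in-degree(D)=0, level(D)=2, enqueue
  process D: level=2
    D->C: in-degree(C)=0, level(C)=3, enqueue
  process C: level=3
All levels: A:1, B:0, C:3, D:2, E:0, F:1

Answer: A:1, B:0, C:3, D:2, E:0, F:1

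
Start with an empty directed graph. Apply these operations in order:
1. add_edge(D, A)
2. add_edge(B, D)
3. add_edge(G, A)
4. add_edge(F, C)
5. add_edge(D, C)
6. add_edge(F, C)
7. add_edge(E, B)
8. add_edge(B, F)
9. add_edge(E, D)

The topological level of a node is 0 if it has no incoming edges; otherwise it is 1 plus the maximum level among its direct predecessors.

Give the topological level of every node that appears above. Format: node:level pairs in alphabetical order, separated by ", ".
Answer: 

Answer: A:3, B:1, C:3, D:2, E:0, F:2, G:0

Derivation:
Op 1: add_edge(D, A). Edges now: 1
Op 2: add_edge(B, D). Edges now: 2
Op 3: add_edge(G, A). Edges now: 3
Op 4: add_edge(F, C). Edges now: 4
Op 5: add_edge(D, C). Edges now: 5
Op 6: add_edge(F, C) (duplicate, no change). Edges now: 5
Op 7: add_edge(E, B). Edges now: 6
Op 8: add_edge(B, F). Edges now: 7
Op 9: add_edge(E, D). Edges now: 8
Compute levels (Kahn BFS):
  sources (in-degree 0): E, G
  process E: level=0
    E->B: in-degree(B)=0, level(B)=1, enqueue
    E->D: in-degree(D)=1, level(D)>=1
  process G: level=0
    G->A: in-degree(A)=1, level(A)>=1
  process B: level=1
    B->D: in-degree(D)=0, level(D)=2, enqueue
    B->F: in-degree(F)=0, level(F)=2, enqueue
  process D: level=2
    D->A: in-degree(A)=0, level(A)=3, enqueue
    D->C: in-degree(C)=1, level(C)>=3
  process F: level=2
    F->C: in-degree(C)=0, level(C)=3, enqueue
  process A: level=3
  process C: level=3
All levels: A:3, B:1, C:3, D:2, E:0, F:2, G:0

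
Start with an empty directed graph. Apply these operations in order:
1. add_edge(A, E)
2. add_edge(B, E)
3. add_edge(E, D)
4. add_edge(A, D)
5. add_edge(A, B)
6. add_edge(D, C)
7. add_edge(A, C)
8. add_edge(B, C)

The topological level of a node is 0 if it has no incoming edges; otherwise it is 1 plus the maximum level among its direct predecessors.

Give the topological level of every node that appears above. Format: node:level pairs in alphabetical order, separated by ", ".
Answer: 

Answer: A:0, B:1, C:4, D:3, E:2

Derivation:
Op 1: add_edge(A, E). Edges now: 1
Op 2: add_edge(B, E). Edges now: 2
Op 3: add_edge(E, D). Edges now: 3
Op 4: add_edge(A, D). Edges now: 4
Op 5: add_edge(A, B). Edges now: 5
Op 6: add_edge(D, C). Edges now: 6
Op 7: add_edge(A, C). Edges now: 7
Op 8: add_edge(B, C). Edges now: 8
Compute levels (Kahn BFS):
  sources (in-degree 0): A
  process A: level=0
    A->B: in-degree(B)=0, level(B)=1, enqueue
    A->C: in-degree(C)=2, level(C)>=1
    A->D: in-degree(D)=1, level(D)>=1
    A->E: in-degree(E)=1, level(E)>=1
  process B: level=1
    B->C: in-degree(C)=1, level(C)>=2
    B->E: in-degree(E)=0, level(E)=2, enqueue
  process E: level=2
    E->D: in-degree(D)=0, level(D)=3, enqueue
  process D: level=3
    D->C: in-degree(C)=0, level(C)=4, enqueue
  process C: level=4
All levels: A:0, B:1, C:4, D:3, E:2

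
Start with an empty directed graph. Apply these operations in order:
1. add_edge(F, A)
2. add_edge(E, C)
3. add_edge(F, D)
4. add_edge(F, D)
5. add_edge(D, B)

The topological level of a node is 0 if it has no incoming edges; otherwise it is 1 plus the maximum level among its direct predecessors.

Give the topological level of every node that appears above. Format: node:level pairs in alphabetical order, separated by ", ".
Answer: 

Op 1: add_edge(F, A). Edges now: 1
Op 2: add_edge(E, C). Edges now: 2
Op 3: add_edge(F, D). Edges now: 3
Op 4: add_edge(F, D) (duplicate, no change). Edges now: 3
Op 5: add_edge(D, B). Edges now: 4
Compute levels (Kahn BFS):
  sources (in-degree 0): E, F
  process E: level=0
    E->C: in-degree(C)=0, level(C)=1, enqueue
  process F: level=0
    F->A: in-degree(A)=0, level(A)=1, enqueue
    F->D: in-degree(D)=0, level(D)=1, enqueue
  process C: level=1
  process A: level=1
  process D: level=1
    D->B: in-degree(B)=0, level(B)=2, enqueue
  process B: level=2
All levels: A:1, B:2, C:1, D:1, E:0, F:0

Answer: A:1, B:2, C:1, D:1, E:0, F:0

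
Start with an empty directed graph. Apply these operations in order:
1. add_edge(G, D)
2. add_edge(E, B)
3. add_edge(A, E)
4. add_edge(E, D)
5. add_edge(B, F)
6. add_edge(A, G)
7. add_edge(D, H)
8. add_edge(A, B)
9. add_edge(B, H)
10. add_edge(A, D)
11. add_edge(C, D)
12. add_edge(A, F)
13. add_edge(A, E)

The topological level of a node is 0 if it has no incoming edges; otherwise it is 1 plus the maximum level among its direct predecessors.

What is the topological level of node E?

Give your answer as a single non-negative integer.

Answer: 1

Derivation:
Op 1: add_edge(G, D). Edges now: 1
Op 2: add_edge(E, B). Edges now: 2
Op 3: add_edge(A, E). Edges now: 3
Op 4: add_edge(E, D). Edges now: 4
Op 5: add_edge(B, F). Edges now: 5
Op 6: add_edge(A, G). Edges now: 6
Op 7: add_edge(D, H). Edges now: 7
Op 8: add_edge(A, B). Edges now: 8
Op 9: add_edge(B, H). Edges now: 9
Op 10: add_edge(A, D). Edges now: 10
Op 11: add_edge(C, D). Edges now: 11
Op 12: add_edge(A, F). Edges now: 12
Op 13: add_edge(A, E) (duplicate, no change). Edges now: 12
Compute levels (Kahn BFS):
  sources (in-degree 0): A, C
  process A: level=0
    A->B: in-degree(B)=1, level(B)>=1
    A->D: in-degree(D)=3, level(D)>=1
    A->E: in-degree(E)=0, level(E)=1, enqueue
    A->F: in-degree(F)=1, level(F)>=1
    A->G: in-degree(G)=0, level(G)=1, enqueue
  process C: level=0
    C->D: in-degree(D)=2, level(D)>=1
  process E: level=1
    E->B: in-degree(B)=0, level(B)=2, enqueue
    E->D: in-degree(D)=1, level(D)>=2
  process G: level=1
    G->D: in-degree(D)=0, level(D)=2, enqueue
  process B: level=2
    B->F: in-degree(F)=0, level(F)=3, enqueue
    B->H: in-degree(H)=1, level(H)>=3
  process D: level=2
    D->H: in-degree(H)=0, level(H)=3, enqueue
  process F: level=3
  process H: level=3
All levels: A:0, B:2, C:0, D:2, E:1, F:3, G:1, H:3
level(E) = 1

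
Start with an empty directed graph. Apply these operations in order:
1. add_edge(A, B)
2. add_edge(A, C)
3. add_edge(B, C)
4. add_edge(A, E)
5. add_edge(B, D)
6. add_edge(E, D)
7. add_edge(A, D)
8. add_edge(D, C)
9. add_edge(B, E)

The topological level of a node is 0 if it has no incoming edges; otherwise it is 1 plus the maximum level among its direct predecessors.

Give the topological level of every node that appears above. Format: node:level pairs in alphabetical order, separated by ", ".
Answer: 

Answer: A:0, B:1, C:4, D:3, E:2

Derivation:
Op 1: add_edge(A, B). Edges now: 1
Op 2: add_edge(A, C). Edges now: 2
Op 3: add_edge(B, C). Edges now: 3
Op 4: add_edge(A, E). Edges now: 4
Op 5: add_edge(B, D). Edges now: 5
Op 6: add_edge(E, D). Edges now: 6
Op 7: add_edge(A, D). Edges now: 7
Op 8: add_edge(D, C). Edges now: 8
Op 9: add_edge(B, E). Edges now: 9
Compute levels (Kahn BFS):
  sources (in-degree 0): A
  process A: level=0
    A->B: in-degree(B)=0, level(B)=1, enqueue
    A->C: in-degree(C)=2, level(C)>=1
    A->D: in-degree(D)=2, level(D)>=1
    A->E: in-degree(E)=1, level(E)>=1
  process B: level=1
    B->C: in-degree(C)=1, level(C)>=2
    B->D: in-degree(D)=1, level(D)>=2
    B->E: in-degree(E)=0, level(E)=2, enqueue
  process E: level=2
    E->D: in-degree(D)=0, level(D)=3, enqueue
  process D: level=3
    D->C: in-degree(C)=0, level(C)=4, enqueue
  process C: level=4
All levels: A:0, B:1, C:4, D:3, E:2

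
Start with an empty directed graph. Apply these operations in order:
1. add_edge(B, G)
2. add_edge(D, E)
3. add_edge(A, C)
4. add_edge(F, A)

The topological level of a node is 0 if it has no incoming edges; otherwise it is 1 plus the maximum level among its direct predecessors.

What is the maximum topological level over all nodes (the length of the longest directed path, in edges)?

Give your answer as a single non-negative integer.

Op 1: add_edge(B, G). Edges now: 1
Op 2: add_edge(D, E). Edges now: 2
Op 3: add_edge(A, C). Edges now: 3
Op 4: add_edge(F, A). Edges now: 4
Compute levels (Kahn BFS):
  sources (in-degree 0): B, D, F
  process B: level=0
    B->G: in-degree(G)=0, level(G)=1, enqueue
  process D: level=0
    D->E: in-degree(E)=0, level(E)=1, enqueue
  process F: level=0
    F->A: in-degree(A)=0, level(A)=1, enqueue
  process G: level=1
  process E: level=1
  process A: level=1
    A->C: in-degree(C)=0, level(C)=2, enqueue
  process C: level=2
All levels: A:1, B:0, C:2, D:0, E:1, F:0, G:1
max level = 2

Answer: 2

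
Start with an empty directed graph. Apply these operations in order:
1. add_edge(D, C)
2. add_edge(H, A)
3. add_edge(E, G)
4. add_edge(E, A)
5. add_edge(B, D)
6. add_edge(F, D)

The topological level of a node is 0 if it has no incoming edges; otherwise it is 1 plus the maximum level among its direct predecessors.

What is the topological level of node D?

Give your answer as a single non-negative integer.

Answer: 1

Derivation:
Op 1: add_edge(D, C). Edges now: 1
Op 2: add_edge(H, A). Edges now: 2
Op 3: add_edge(E, G). Edges now: 3
Op 4: add_edge(E, A). Edges now: 4
Op 5: add_edge(B, D). Edges now: 5
Op 6: add_edge(F, D). Edges now: 6
Compute levels (Kahn BFS):
  sources (in-degree 0): B, E, F, H
  process B: level=0
    B->D: in-degree(D)=1, level(D)>=1
  process E: level=0
    E->A: in-degree(A)=1, level(A)>=1
    E->G: in-degree(G)=0, level(G)=1, enqueue
  process F: level=0
    F->D: in-degree(D)=0, level(D)=1, enqueue
  process H: level=0
    H->A: in-degree(A)=0, level(A)=1, enqueue
  process G: level=1
  process D: level=1
    D->C: in-degree(C)=0, level(C)=2, enqueue
  process A: level=1
  process C: level=2
All levels: A:1, B:0, C:2, D:1, E:0, F:0, G:1, H:0
level(D) = 1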